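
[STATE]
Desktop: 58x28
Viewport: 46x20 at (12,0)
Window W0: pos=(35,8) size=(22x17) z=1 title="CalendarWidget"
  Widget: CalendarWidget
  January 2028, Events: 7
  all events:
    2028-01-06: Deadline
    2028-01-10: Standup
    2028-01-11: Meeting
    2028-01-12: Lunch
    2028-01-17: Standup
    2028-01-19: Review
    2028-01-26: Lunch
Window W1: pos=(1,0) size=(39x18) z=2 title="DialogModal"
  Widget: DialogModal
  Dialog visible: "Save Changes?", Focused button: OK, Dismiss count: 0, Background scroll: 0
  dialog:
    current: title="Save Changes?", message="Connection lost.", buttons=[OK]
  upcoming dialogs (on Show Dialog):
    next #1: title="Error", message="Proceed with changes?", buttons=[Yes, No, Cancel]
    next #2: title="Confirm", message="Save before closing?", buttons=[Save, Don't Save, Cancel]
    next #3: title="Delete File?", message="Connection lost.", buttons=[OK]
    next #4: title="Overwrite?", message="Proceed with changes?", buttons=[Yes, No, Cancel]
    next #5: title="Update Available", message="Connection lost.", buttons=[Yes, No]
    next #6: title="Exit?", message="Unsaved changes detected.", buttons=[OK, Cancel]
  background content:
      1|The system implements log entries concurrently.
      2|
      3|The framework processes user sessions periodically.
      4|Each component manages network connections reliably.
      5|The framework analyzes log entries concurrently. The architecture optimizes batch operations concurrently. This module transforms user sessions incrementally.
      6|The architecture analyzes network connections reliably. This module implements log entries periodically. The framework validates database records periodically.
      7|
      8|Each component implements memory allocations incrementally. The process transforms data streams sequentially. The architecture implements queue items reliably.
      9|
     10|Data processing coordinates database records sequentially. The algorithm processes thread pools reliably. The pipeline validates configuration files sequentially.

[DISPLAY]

━━━━━━━━━━━━━━━━━━━━━━━━━━━┓                  
al                         ┃                  
───────────────────────────┨                  
 implements log entries con┃                  
                           ┃                  
ork processes user sessions┃                  
nent manages network connec┃                  
─────────────────┐ntries co┃                  
 Save Changes?   │twork con┃━━━━━━━━━━━━━━━━┓ 
Connection lost. │         ┃endarWidget     ┃ 
      [OK]       │mory allo┃────────────────┨ 
─────────────────┘         ┃January 2028    ┃ 
ssing coordinates database ┃u We Th Fr Sa Su┃ 
                           ┃            1  2┃ 
                           ┃4  5  6*  7  8  ┃ 
                           ┃11* 12* 13 14 15┃ 
                           ┃18 19* 20 21 22 ┃ 
━━━━━━━━━━━━━━━━━━━━━━━━━━━┛5 26* 27 28 29 3┃ 
                       ┃31                  ┃ 
                       ┃                    ┃ 


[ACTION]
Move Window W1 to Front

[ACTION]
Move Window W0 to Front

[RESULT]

━━━━━━━━━━━━━━━━━━━━━━━━━━━┓                  
al                         ┃                  
───────────────────────────┨                  
 implements log entries con┃                  
                           ┃                  
ork processes user sessions┃                  
nent manages network connec┃                  
─────────────────┐ntries co┃                  
 Save Changes?   │twork┏━━━━━━━━━━━━━━━━━━━━┓ 
Connection lost. │     ┃ CalendarWidget     ┃ 
      [OK]       │mory ┠────────────────────┨ 
─────────────────┘     ┃    January 2028    ┃ 
ssing coordinates datab┃Mo Tu We Th Fr Sa Su┃ 
                       ┃                1  2┃ 
                       ┃ 3  4  5  6*  7  8  ┃ 
                       ┃10* 11* 12* 13 14 15┃ 
                       ┃17* 18 19* 20 21 22 ┃ 
━━━━━━━━━━━━━━━━━━━━━━━┃24 25 26* 27 28 29 3┃ 
                       ┃31                  ┃ 
                       ┃                    ┃ 


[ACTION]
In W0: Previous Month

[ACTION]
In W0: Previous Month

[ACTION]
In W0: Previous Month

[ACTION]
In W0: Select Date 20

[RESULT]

━━━━━━━━━━━━━━━━━━━━━━━━━━━┓                  
al                         ┃                  
───────────────────────────┨                  
 implements log entries con┃                  
                           ┃                  
ork processes user sessions┃                  
nent manages network connec┃                  
─────────────────┐ntries co┃                  
 Save Changes?   │twork┏━━━━━━━━━━━━━━━━━━━━┓ 
Connection lost. │     ┃ CalendarWidget     ┃ 
      [OK]       │mory ┠────────────────────┨ 
─────────────────┘     ┃    October 2027    ┃ 
ssing coordinates datab┃Mo Tu We Th Fr Sa Su┃ 
                       ┃             1  2  3┃ 
                       ┃ 4  5  6  7  8  9 10┃ 
                       ┃11 12 13 14 15 16 17┃ 
                       ┃18 19 [20] 21 22 23 ┃ 
━━━━━━━━━━━━━━━━━━━━━━━┃25 26 27 28 29 30 31┃ 
                       ┃                    ┃ 
                       ┃                    ┃ 


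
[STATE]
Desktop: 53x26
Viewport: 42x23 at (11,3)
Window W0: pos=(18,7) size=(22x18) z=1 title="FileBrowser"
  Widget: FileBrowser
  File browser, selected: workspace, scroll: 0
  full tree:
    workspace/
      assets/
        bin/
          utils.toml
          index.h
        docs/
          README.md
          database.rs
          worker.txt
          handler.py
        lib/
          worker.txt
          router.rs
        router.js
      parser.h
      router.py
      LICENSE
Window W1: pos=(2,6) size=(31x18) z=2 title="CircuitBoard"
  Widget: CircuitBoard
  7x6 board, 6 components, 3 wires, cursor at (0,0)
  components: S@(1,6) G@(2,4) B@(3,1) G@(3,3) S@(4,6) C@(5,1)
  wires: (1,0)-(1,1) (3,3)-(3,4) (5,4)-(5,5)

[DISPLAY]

                                          
                                          
                                          
━━━━━━━━━━━━━━━━━━━━━┓                    
Board                ┃━━━━━━┓             
─────────────────────┨      ┃             
 3 4 5 6             ┃──────┨             
                     ┃e/    ┃             
                     ┃/     ┃             
·                   S┃      ┃             
                     ┃      ┃             
            G        ┃      ┃             
                     ┃      ┃             
B       G ─ ·        ┃      ┃             
                     ┃      ┃             
                    S┃      ┃             
                     ┃      ┃             
C           · ─ ·    ┃      ┃             
(0,0)                ┃      ┃             
                     ┃      ┃             
━━━━━━━━━━━━━━━━━━━━━┛      ┃             
       ┗━━━━━━━━━━━━━━━━━━━━┛             
                                          


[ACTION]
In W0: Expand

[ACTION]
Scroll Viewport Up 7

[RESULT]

                                          
                                          
                                          
                                          
                                          
                                          
━━━━━━━━━━━━━━━━━━━━━┓                    
Board                ┃━━━━━━┓             
─────────────────────┨      ┃             
 3 4 5 6             ┃──────┨             
                     ┃e/    ┃             
                     ┃/     ┃             
·                   S┃      ┃             
                     ┃      ┃             
            G        ┃      ┃             
                     ┃      ┃             
B       G ─ ·        ┃      ┃             
                     ┃      ┃             
                    S┃      ┃             
                     ┃      ┃             
C           · ─ ·    ┃      ┃             
(0,0)                ┃      ┃             
                     ┃      ┃             


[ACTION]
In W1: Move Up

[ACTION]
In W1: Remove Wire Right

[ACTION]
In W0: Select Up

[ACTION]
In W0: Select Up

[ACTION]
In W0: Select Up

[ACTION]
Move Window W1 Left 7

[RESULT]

                                          
                                          
                                          
                                          
                                          
                                          
━━━━━━━━━━━━━━━━━━━┓                      
ard                ┃━━━━━━━━┓             
───────────────────┨        ┃             
 4 5 6             ┃────────┨             
                   ┃ace/    ┃             
                   ┃ts/     ┃             
                  S┃        ┃             
                   ┃y       ┃             
          G        ┃        ┃             
                   ┃        ┃             
      G ─ ·        ┃        ┃             
                   ┃        ┃             
                  S┃        ┃             
                   ┃        ┃             
          · ─ ·    ┃        ┃             
,0)                ┃        ┃             
                   ┃        ┃             


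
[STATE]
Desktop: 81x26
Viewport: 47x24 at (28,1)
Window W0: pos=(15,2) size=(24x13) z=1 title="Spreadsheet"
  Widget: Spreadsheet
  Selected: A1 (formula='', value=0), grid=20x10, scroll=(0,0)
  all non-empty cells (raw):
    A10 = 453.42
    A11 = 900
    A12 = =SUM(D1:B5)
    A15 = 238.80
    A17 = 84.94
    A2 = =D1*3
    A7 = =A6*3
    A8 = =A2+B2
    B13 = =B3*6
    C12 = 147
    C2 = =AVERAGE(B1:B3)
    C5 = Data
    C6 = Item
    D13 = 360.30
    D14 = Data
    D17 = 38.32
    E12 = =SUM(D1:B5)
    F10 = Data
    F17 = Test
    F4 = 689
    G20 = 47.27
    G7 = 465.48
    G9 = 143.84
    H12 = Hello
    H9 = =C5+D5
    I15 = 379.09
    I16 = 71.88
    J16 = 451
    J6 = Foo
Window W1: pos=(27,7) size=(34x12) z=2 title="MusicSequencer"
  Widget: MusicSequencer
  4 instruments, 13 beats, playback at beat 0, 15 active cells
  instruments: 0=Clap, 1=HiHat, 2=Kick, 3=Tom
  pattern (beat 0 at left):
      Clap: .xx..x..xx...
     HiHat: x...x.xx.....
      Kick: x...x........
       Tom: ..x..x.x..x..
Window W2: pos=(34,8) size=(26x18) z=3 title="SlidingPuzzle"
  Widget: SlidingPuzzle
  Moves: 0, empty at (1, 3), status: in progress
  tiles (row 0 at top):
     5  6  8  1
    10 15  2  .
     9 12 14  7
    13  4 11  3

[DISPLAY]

                                               
━━━━━━━━━━┓                                    
          ┃                                    
──────────┨                                    
          ┃                                    
   B      ┃                                    
━━━━━━━━━━━━━━━━━━━━━━━━━━━━━━━━┓              
 Music┏━━━━━━━━━━━━━━━━━━━━━━━━┓┃              
──────┃ SlidingPuzzle          ┃┨              
      ┠────────────────────────┨┃              
  Clap┃┌────┬────┬────┬────┐   ┃┃              
 HiHat┃│  5 │  6 │  8 │  1 │   ┃┃              
  Kick┃├────┼────┼────┼────┤   ┃┃              
   Tom┃│ 10 │ 15 │  2 │    │   ┃┃              
      ┃├────┼────┼────┼────┤   ┃┃              
      ┃│  9 │ 12 │ 14 │  7 │   ┃┃              
      ┃├────┼────┼────┼────┤   ┃┃              
━━━━━━┃│ 13 │  4 │ 11 │  3 │   ┃┛              
      ┃└────┴────┴────┴────┘   ┃               
      ┃Moves: 0                ┃               
      ┃                        ┃               
      ┃                        ┃               
      ┃                        ┃               
      ┃                        ┃               


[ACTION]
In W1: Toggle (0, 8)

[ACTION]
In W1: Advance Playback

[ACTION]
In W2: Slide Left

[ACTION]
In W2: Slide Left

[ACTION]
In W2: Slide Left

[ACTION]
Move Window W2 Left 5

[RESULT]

                                               
━━━━━━━━━━┓                                    
          ┃                                    
──────────┨                                    
          ┃                                    
   B      ┃                                    
━━━━━━━━━━━━━━━━━━━━━━━━━━━━━━━━┓              
 ┏━━━━━━━━━━━━━━━━━━━━━━━━┓     ┃              
─┃ SlidingPuzzle          ┃─────┨              
 ┠────────────────────────┨     ┃              
 ┃┌────┬────┬────┬────┐   ┃     ┃              
 ┃│  5 │  6 │  8 │  1 │   ┃     ┃              
 ┃├────┼────┼────┼────┤   ┃     ┃              
 ┃│ 10 │ 15 │  2 │    │   ┃     ┃              
 ┃├────┼────┼────┼────┤   ┃     ┃              
 ┃│  9 │ 12 │ 14 │  7 │   ┃     ┃              
 ┃├────┼────┼────┼────┤   ┃     ┃              
━┃│ 13 │  4 │ 11 │  3 │   ┃━━━━━┛              
 ┃└────┴────┴────┴────┘   ┃                    
 ┃Moves: 0                ┃                    
 ┃                        ┃                    
 ┃                        ┃                    
 ┃                        ┃                    
 ┃                        ┃                    


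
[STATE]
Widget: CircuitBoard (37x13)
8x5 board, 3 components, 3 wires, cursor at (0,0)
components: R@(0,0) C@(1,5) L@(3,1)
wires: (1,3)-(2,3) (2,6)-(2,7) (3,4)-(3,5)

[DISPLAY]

   0 1 2 3 4 5 6 7                   
0  [R]                               
                                     
1               ·       C            
                │                    
2               ·           · ─ ·    
                                     
3       L           · ─ ·            
                                     
4                                    
Cursor: (0,0)                        
                                     
                                     


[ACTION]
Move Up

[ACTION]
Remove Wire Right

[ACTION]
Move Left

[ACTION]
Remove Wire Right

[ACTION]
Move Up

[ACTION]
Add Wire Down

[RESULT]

   0 1 2 3 4 5 6 7                   
0  [R]                               
    │                                
1   ·           ·       C            
                │                    
2               ·           · ─ ·    
                                     
3       L           · ─ ·            
                                     
4                                    
Cursor: (0,0)                        
                                     
                                     


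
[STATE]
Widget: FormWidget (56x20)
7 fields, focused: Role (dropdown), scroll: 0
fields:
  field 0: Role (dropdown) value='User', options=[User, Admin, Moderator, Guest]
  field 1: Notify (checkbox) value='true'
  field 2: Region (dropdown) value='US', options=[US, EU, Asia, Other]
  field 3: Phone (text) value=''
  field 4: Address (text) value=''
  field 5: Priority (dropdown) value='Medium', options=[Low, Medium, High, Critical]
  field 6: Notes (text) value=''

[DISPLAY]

> Role:       [User                                   ▼]
  Notify:     [x]                                       
  Region:     [US                                     ▼]
  Phone:      [                                        ]
  Address:    [                                        ]
  Priority:   [Medium                                 ▼]
  Notes:      [                                        ]
                                                        
                                                        
                                                        
                                                        
                                                        
                                                        
                                                        
                                                        
                                                        
                                                        
                                                        
                                                        
                                                        


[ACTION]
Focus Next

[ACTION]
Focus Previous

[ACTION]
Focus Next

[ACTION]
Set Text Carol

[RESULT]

  Role:       [User                                   ▼]
> Notify:     [x]                                       
  Region:     [US                                     ▼]
  Phone:      [                                        ]
  Address:    [                                        ]
  Priority:   [Medium                                 ▼]
  Notes:      [                                        ]
                                                        
                                                        
                                                        
                                                        
                                                        
                                                        
                                                        
                                                        
                                                        
                                                        
                                                        
                                                        
                                                        


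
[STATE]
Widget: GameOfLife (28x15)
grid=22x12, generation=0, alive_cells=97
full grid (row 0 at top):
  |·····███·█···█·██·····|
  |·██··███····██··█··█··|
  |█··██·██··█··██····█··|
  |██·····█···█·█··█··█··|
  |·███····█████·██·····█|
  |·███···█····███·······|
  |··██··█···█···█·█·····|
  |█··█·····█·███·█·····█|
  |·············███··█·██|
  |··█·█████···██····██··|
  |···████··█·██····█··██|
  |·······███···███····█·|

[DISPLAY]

Gen: 0                      
·····███·█···█·██·····      
·██··███····██··█··█··      
█··██·██··█··██····█··      
██·····█···█·█··█··█··      
·███····█████·██·····█      
·███···█····███·······      
··██··█···█···█·█·····      
█··█·····█·███·█·····█      
·············███··█·██      
··█·█████···██····██··      
···████··█·██····█··██      
·······███···███····█·      
                            
                            


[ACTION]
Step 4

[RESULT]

Gen: 4                      
·█··█··█···█·█████·█··      
█···█·█·█·█·········█·      
·█····█·█··███████···█      
········█·█···██··█·█·      
··········█···········      
·····████·███·········      
·····█··█···········█·      
···█···············█·█      
·███···██···········█·      
··██····█··███···█····      
···█··██···█·█···██·█·      
······██····██····█·█·      
                            
                            


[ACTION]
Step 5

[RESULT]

Gen: 9                      
·····█··█···██··██····      
····█···█··██···██·██·      
····█····███·█··█████·      
····█·····█··██·█████·      
···██·██·····██·█·····      
···███···████·········      
··█······█············      
··██·····███······█··█      
·███·█·█·████·····█·█·      
·█····█···█··█····███·      
··██··█·██·█··█·······      
······████████········      
                            
                            


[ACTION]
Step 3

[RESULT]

Gen: 12                     
···············█·█····      
····█··········█·█····      
··██····██···█·····███      
···██····█···█·█···█·█      
····█·█···██·······██·      
····██··█·████········      
···█····█·█········█··      
··█··█·····█·█···██·██      
·███████···█··█·······      
··██··██····███··█···█      
·····██·····█·█···███·      
·····██······█········      
                            
                            


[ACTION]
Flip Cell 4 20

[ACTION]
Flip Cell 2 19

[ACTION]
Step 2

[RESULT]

Gen: 14                     
······················      
······················      
··█·█···██···█·█····██      
···█····██····██···█·█      
······█·█···█·█·····█·      
···█·██·····█·█·····█·      
··██·█····█··█····█·█·      
··█·█·····█·██········      
███···█·······██·█···█      
···········██·██······      
·····█·····██·██······      
·····█·······█····███·      
                            
                            


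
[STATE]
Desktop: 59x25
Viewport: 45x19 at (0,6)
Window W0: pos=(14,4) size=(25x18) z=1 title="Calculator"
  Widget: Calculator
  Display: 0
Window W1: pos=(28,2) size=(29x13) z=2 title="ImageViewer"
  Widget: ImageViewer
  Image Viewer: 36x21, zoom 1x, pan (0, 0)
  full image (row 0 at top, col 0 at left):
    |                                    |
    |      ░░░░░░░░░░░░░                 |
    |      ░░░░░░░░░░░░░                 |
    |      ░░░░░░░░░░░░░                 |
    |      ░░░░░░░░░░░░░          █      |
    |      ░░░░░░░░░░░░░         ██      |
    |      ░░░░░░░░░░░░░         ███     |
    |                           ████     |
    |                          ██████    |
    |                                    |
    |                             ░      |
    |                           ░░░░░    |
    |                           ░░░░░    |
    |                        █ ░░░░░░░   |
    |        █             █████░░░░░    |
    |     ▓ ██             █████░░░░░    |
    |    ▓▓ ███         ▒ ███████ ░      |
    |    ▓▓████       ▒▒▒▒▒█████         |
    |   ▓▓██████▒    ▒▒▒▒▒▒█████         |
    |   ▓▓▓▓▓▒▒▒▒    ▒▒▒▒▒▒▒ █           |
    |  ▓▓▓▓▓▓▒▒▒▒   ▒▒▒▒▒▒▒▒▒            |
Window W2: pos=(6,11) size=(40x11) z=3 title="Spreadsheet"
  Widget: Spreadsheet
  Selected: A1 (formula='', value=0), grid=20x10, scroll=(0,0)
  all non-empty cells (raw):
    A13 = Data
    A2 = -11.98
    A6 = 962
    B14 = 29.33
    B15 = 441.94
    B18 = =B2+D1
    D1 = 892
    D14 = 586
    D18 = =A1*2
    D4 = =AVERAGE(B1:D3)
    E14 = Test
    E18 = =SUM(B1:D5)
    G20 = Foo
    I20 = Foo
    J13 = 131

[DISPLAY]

              ┠─────────────┃      ░░░░░░░░░░
              ┃             ┃      ░░░░░░░░░░
              ┃┌───┬───┬───┬┃      ░░░░░░░░░░
              ┃│ 7 │ 8 │ 9 │┃      ░░░░░░░░░░
              ┃├───┼───┼───┼┃      ░░░░░░░░░░
      ┏━━━━━━━━━━━━━━━━━━━━━━━━━━━━━━━━━━━━━━
      ┃ Spreadsheet                          
      ┠──────────────────────────────────────
      ┃A1:                                   
      ┃       A       B       C       D      
      ┃--------------------------------------
      ┃  1      [0]       0       0     892  
      ┃  2   -11.98       0       0       0  
      ┃  3        0       0       0       0  
      ┃  4        0       0       0   99.11  
      ┗━━━━━━━━━━━━━━━━━━━━━━━━━━━━━━━━━━━━━━
                                             
                                             
                                             


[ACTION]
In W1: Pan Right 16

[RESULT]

              ┠─────────────┃░░░             
              ┃             ┃░░░             
              ┃┌───┬───┬───┬┃░░░             
              ┃│ 7 │ 8 │ 9 │┃░░░          █  
              ┃├───┼───┼───┼┃░░░         ██  
      ┏━━━━━━━━━━━━━━━━━━━━━━━━━━━━━━━━━━━━━━
      ┃ Spreadsheet                          
      ┠──────────────────────────────────────
      ┃A1:                                   
      ┃       A       B       C       D      
      ┃--------------------------------------
      ┃  1      [0]       0       0     892  
      ┃  2   -11.98       0       0       0  
      ┃  3        0       0       0       0  
      ┃  4        0       0       0   99.11  
      ┗━━━━━━━━━━━━━━━━━━━━━━━━━━━━━━━━━━━━━━
                                             
                                             
                                             


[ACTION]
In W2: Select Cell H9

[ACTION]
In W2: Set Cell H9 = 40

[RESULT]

              ┠─────────────┃░░░             
              ┃             ┃░░░             
              ┃┌───┬───┬───┬┃░░░             
              ┃│ 7 │ 8 │ 9 │┃░░░          █  
              ┃├───┼───┼───┼┃░░░         ██  
      ┏━━━━━━━━━━━━━━━━━━━━━━━━━━━━━━━━━━━━━━
      ┃ Spreadsheet                          
      ┠──────────────────────────────────────
      ┃H9: 40                                
      ┃       A       B       C       D      
      ┃--------------------------------------
      ┃  1        0       0       0     892  
      ┃  2   -11.98       0       0       0  
      ┃  3        0       0       0       0  
      ┃  4        0       0       0   99.11  
      ┗━━━━━━━━━━━━━━━━━━━━━━━━━━━━━━━━━━━━━━
                                             
                                             
                                             


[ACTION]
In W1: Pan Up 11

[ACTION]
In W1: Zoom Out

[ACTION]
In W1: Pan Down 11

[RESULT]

              ┠─────────────┃           ░░░░░
              ┃             ┃        █ ░░░░░░
              ┃┌───┬───┬───┬┃      █████░░░░░
              ┃│ 7 │ 8 │ 9 │┃      █████░░░░░
              ┃├───┼───┼───┼┃   ▒ ███████ ░  
      ┏━━━━━━━━━━━━━━━━━━━━━━━━━━━━━━━━━━━━━━
      ┃ Spreadsheet                          
      ┠──────────────────────────────────────
      ┃H9: 40                                
      ┃       A       B       C       D      
      ┃--------------------------------------
      ┃  1        0       0       0     892  
      ┃  2   -11.98       0       0       0  
      ┃  3        0       0       0       0  
      ┃  4        0       0       0   99.11  
      ┗━━━━━━━━━━━━━━━━━━━━━━━━━━━━━━━━━━━━━━
                                             
                                             
                                             


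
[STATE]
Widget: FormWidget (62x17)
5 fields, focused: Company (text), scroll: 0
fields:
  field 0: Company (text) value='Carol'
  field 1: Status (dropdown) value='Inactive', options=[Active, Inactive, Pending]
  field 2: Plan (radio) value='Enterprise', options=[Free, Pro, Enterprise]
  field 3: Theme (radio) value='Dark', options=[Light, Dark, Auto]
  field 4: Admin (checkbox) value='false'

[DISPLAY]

> Company:    [Carol                                         ]
  Status:     [Inactive                                     ▼]
  Plan:       ( ) Free  ( ) Pro  (●) Enterprise               
  Theme:      ( ) Light  (●) Dark  ( ) Auto                   
  Admin:      [ ]                                             
                                                              
                                                              
                                                              
                                                              
                                                              
                                                              
                                                              
                                                              
                                                              
                                                              
                                                              
                                                              


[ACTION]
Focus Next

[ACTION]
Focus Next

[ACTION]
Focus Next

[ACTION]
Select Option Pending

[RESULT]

  Company:    [Carol                                         ]
  Status:     [Inactive                                     ▼]
  Plan:       ( ) Free  ( ) Pro  (●) Enterprise               
> Theme:      ( ) Light  (●) Dark  ( ) Auto                   
  Admin:      [ ]                                             
                                                              
                                                              
                                                              
                                                              
                                                              
                                                              
                                                              
                                                              
                                                              
                                                              
                                                              
                                                              


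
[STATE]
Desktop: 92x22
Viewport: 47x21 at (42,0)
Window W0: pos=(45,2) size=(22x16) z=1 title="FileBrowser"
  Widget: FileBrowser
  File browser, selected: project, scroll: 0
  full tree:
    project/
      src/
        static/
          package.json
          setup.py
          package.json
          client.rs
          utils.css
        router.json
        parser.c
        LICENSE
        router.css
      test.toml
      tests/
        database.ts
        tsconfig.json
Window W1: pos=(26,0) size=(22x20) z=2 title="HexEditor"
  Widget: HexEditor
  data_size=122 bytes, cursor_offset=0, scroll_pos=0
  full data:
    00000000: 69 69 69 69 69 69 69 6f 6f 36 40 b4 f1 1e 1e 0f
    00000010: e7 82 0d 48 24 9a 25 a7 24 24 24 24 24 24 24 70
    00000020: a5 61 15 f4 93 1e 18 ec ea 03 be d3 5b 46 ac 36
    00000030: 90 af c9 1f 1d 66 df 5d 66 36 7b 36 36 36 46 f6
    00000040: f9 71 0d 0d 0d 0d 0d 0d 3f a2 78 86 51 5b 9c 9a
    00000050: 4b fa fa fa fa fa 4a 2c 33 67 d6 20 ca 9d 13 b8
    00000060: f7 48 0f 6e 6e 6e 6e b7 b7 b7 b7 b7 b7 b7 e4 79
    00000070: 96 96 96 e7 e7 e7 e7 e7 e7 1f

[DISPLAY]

━━━━━┓                                         
     ┃                                         
─────┨━━━━━━━━━━━━━━━━━━┓                      
 69 6┃ileBrowser        ┃                      
 0d 4┃──────────────────┨                      
 15 f┃[-] project/      ┃                      
 c9 1┃  [+] src/        ┃                      
 0d 0┃  test.toml       ┃                      
 fa f┃  [+] tests/      ┃                      
 0f 6┃                  ┃                      
 96 e┃                  ┃                      
     ┃                  ┃                      
     ┃                  ┃                      
     ┃                  ┃                      
     ┃                  ┃                      
     ┃                  ┃                      
     ┃                  ┃                      
     ┃━━━━━━━━━━━━━━━━━━┛                      
     ┃                                         
━━━━━┛                                         
                                               


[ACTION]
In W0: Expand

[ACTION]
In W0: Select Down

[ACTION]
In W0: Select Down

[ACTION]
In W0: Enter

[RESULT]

━━━━━┓                                         
     ┃                                         
─────┨━━━━━━━━━━━━━━━━━━┓                      
 69 6┃ileBrowser        ┃                      
 0d 4┃──────────────────┨                      
 15 f┃[-] project/      ┃                      
 c9 1┃  [+] src/        ┃                      
 0d 0┃> test.toml       ┃                      
 fa f┃  [+] tests/      ┃                      
 0f 6┃                  ┃                      
 96 e┃                  ┃                      
     ┃                  ┃                      
     ┃                  ┃                      
     ┃                  ┃                      
     ┃                  ┃                      
     ┃                  ┃                      
     ┃                  ┃                      
     ┃━━━━━━━━━━━━━━━━━━┛                      
     ┃                                         
━━━━━┛                                         
                                               


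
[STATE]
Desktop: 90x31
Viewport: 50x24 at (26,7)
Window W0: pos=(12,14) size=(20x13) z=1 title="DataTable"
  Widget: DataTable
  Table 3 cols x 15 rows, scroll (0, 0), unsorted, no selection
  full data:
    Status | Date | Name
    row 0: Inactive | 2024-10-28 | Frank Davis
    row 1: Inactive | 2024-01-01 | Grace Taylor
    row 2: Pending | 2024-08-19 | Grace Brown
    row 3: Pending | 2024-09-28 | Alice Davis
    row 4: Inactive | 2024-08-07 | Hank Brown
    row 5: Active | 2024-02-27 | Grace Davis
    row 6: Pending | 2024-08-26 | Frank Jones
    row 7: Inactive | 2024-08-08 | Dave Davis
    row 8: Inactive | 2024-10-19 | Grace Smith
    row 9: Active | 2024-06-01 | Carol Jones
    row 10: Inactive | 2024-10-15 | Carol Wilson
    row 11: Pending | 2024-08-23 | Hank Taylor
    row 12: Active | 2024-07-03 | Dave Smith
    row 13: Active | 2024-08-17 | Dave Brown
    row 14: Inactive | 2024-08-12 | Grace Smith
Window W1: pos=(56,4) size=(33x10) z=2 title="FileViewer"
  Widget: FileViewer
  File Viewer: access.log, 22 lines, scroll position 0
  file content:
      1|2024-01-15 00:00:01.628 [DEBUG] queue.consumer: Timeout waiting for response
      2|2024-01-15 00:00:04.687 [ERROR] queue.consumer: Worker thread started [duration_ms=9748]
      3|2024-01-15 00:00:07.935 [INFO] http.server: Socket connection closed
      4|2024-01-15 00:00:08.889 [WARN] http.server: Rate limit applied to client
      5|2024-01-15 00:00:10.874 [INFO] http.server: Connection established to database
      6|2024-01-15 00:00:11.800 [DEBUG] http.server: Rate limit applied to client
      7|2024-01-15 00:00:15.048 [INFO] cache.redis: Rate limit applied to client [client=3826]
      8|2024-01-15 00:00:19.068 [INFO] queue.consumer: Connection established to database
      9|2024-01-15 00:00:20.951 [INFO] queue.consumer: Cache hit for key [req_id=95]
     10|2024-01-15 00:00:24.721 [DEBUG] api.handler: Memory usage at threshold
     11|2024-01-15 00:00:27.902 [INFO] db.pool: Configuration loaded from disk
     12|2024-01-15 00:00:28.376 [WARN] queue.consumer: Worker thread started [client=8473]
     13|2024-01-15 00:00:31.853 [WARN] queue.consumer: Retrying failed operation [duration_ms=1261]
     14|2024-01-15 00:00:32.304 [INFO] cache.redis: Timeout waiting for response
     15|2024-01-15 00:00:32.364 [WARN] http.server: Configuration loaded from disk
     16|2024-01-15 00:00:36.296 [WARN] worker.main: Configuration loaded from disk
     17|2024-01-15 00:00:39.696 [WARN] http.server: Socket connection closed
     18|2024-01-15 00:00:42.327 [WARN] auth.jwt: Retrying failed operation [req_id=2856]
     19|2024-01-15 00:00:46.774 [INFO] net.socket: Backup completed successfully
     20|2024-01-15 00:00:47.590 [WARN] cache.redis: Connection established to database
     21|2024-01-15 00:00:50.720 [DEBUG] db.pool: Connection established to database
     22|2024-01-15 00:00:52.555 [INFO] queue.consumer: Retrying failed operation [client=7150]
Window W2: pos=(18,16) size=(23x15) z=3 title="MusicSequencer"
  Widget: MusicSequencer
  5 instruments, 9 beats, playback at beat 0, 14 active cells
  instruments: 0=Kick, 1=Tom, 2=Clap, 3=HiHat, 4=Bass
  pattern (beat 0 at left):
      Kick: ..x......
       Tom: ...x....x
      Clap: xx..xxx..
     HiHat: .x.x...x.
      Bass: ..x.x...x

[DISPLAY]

                              ┃2024-01-15 00:00:01
                              ┃2024-01-15 00:00:04
                              ┃2024-01-15 00:00:07
                              ┃2024-01-15 00:00:08
                              ┃2024-01-15 00:00:10
                              ┃2024-01-15 00:00:11
                              ┗━━━━━━━━━━━━━━━━━━━
━━━━━┓                                            
     ┃                                            
━━━━━━━━━━━━━━┓                                   
equencer      ┃                                   
──────────────┨                                   
12345678      ┃                                   
·█······      ┃                                   
··█····█      ┃                                   
█··███··      ┃                                   
█·█···█·      ┃                                   
·█·█···█      ┃                                   
              ┃                                   
              ┃                                   
              ┃                                   
              ┃                                   
              ┃                                   
━━━━━━━━━━━━━━┛                                   


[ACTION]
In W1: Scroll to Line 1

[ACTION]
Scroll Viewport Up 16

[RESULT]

                                                  
                                                  
                                                  
                                                  
                              ┏━━━━━━━━━━━━━━━━━━━
                              ┃ FileViewer        
                              ┠───────────────────
                              ┃2024-01-15 00:00:01
                              ┃2024-01-15 00:00:04
                              ┃2024-01-15 00:00:07
                              ┃2024-01-15 00:00:08
                              ┃2024-01-15 00:00:10
                              ┃2024-01-15 00:00:11
                              ┗━━━━━━━━━━━━━━━━━━━
━━━━━┓                                            
     ┃                                            
━━━━━━━━━━━━━━┓                                   
equencer      ┃                                   
──────────────┨                                   
12345678      ┃                                   
·█······      ┃                                   
··█····█      ┃                                   
█··███··      ┃                                   
█·█···█·      ┃                                   


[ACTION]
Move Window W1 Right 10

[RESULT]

                                                  
                                                  
                                                  
                                                  
                               ┏━━━━━━━━━━━━━━━━━━
                               ┃ FileViewer       
                               ┠──────────────────
                               ┃2024-01-15 00:00:0
                               ┃2024-01-15 00:00:0
                               ┃2024-01-15 00:00:0
                               ┃2024-01-15 00:00:0
                               ┃2024-01-15 00:00:1
                               ┃2024-01-15 00:00:1
                               ┗━━━━━━━━━━━━━━━━━━
━━━━━┓                                            
     ┃                                            
━━━━━━━━━━━━━━┓                                   
equencer      ┃                                   
──────────────┨                                   
12345678      ┃                                   
·█······      ┃                                   
··█····█      ┃                                   
█··███··      ┃                                   
█·█···█·      ┃                                   
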